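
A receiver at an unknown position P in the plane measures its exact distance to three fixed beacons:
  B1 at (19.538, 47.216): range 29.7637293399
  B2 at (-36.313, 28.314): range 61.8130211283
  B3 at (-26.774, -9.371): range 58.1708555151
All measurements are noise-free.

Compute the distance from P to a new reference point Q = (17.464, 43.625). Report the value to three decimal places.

eq1: (x − 19.538)² + (y − 47.216)² = 29.7637293399²
eq2: (x + 36.313)² + (y − 28.314)² = 61.8130211283²
eq3: (x + 26.774)² + (y + 9.371)² = 58.1708555151²
eq1−eq2, eq1−eq3 (x²,y² cancel):
  -111.702·x − 37.804·y = -3425.737532
  -92.624·x − 113.174·y = -4304.390230
det = -111.702·-113.174 − -37.804·-92.624 = 9140.204452
x = (-3425.737532·-113.174 − -37.804·-4304.390230) / 9140.204452 = 24.614466
y = (-111.702·-4304.390230 − -3425.737532·-92.624) / 9140.204452 = 17.888384
|P − Q| = √((24.614466 − 17.464)² + (17.888384 − 43.625)²) = 26.711469

26.711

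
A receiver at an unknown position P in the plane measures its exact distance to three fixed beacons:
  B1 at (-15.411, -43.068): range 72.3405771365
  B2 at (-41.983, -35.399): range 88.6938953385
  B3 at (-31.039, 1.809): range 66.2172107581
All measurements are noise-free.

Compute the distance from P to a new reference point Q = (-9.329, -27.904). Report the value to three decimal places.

eq1: (x + 15.411)² + (y + 43.068)² = 72.3405771365²
eq2: (x + 41.983)² + (y + 35.399)² = 88.6938953385²
eq3: (x + 31.039)² + (y − 1.809)² = 66.2172107581²
eq1−eq2, eq1−eq3 (x²,y² cancel):
  -53.144·x + 15.338·y = -1710.138025
  -31.256·x + 89.754·y = -277.219443
det = -53.144·89.754 − 15.338·-31.256 = -4290.482048
x = (-1710.138025·89.754 − 15.338·-277.219443) / -4290.482048 = 34.783909
y = (-53.144·-277.219443 − -1710.138025·-31.256) / -4290.482048 = 9.024516
|P − Q| = √((34.783909 − -9.329)² + (9.024516 − -27.904)²) = 57.529679

57.530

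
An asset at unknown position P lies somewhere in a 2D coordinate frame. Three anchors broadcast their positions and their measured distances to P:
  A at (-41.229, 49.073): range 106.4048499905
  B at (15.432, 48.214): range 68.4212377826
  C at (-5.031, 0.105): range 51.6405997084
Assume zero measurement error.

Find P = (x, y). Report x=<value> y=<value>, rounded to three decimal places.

x=44.757 y=-13.605

eq1: (x + 41.229)² + (y − 49.073)² = 106.4048499905²
eq2: (x − 15.432)² + (y − 48.214)² = 68.4212377826²
eq3: (x + 5.031)² + (y − 0.105)² = 51.6405997084²
eq3−eq2, eq3−eq1 (x²,y² cancel):
  40.926·x + 96.218·y = 522.700193
  -72.396·x + 97.936·y = -4572.572779
det = 40.926·97.936 − 96.218·-72.396 = 10973.927064
x = (522.700193·97.936 − 96.218·-4572.572779) / 10973.927064 = 44.756537
y = (40.926·-4572.572779 − 522.700193·-72.396) / 10973.927064 = -13.604584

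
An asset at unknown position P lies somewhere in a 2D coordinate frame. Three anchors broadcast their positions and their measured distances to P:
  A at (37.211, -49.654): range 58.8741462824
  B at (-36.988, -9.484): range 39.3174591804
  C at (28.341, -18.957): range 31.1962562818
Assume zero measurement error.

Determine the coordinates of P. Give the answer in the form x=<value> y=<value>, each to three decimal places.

eq1: (x − 37.211)² + (y + 49.654)² = 58.8741462824²
eq2: (x + 36.988)² + (y + 9.484)² = 39.3174591804²
eq3: (x − 28.341)² + (y + 18.957)² = 31.1962562818²
eq2−eq1, eq2−eq3 (x²,y² cancel):
  148.398·x − 80.340·y = 471.817333
  130.658·x − 18.946·y = 277.177920
det = 148.398·-18.946 − -80.340·130.658 = 7685.515212
x = (471.817333·-18.946 − -80.340·277.177920) / 7685.515212 = 1.734356
y = (148.398·277.177920 − 471.817333·130.658) / 7685.515212 = -2.669185

x=1.734 y=-2.669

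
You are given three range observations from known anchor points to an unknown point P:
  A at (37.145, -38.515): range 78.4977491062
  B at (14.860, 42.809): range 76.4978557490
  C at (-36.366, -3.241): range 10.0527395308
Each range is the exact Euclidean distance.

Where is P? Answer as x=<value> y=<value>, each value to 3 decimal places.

eq1: (x − 37.145)² + (y + 38.515)² = 78.4977491062²
eq2: (x − 14.860)² + (y − 42.809)² = 76.4978557490²
eq3: (x + 36.366)² + (y + 3.241)² = 10.0527395308²
eq2−eq3, eq2−eq1 (x²,y² cancel):
  -102.452·x − 92.100·y = 5030.424318
  44.570·x − 162.648·y = 499.751488
det = -102.452·-162.648 − -92.100·44.570 = 20768.509896
x = (5030.424318·-162.648 − -92.100·499.751488) / 20768.509896 = -37.179429
y = (-102.452·499.751488 − 5030.424318·44.570) / 20768.509896 = -13.260776

x=-37.179 y=-13.261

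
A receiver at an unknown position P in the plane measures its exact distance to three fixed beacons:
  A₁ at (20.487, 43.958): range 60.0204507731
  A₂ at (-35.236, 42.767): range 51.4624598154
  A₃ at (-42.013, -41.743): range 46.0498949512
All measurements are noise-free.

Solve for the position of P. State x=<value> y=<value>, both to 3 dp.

eq1: (x − 20.487)² + (y − 43.958)² = 60.0204507731²
eq2: (x + 35.236)² + (y − 42.767)² = 51.4624598154²
eq3: (x + 42.013)² + (y + 41.743)² = 46.0498949512²
eq1−eq3, eq1−eq2 (x²,y² cancel):
  -125.000·x − 171.402·y = 2637.408971
  -111.446·x − 2.382·y = 1672.638793
det = -125.000·-2.382 − -171.402·-111.446 = -18804.317292
x = (2637.408971·-2.382 − -171.402·1672.638793) / -18804.317292 = -14.912072
y = (-125.000·1672.638793 − 2637.408971·-111.446) / -18804.317292 = -4.512200

x=-14.912 y=-4.512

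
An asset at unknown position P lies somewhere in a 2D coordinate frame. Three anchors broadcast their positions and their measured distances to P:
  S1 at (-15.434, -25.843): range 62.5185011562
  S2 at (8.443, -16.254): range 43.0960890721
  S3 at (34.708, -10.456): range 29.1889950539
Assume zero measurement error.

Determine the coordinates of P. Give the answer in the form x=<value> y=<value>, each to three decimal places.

x=46.013 y=-37.367

eq1: (x + 15.434)² + (y + 25.843)² = 62.5185011562²
eq2: (x − 8.443)² + (y + 16.254)² = 43.0960890721²
eq3: (x − 34.708)² + (y + 10.456)² = 29.1889950539²
eq3−eq2, eq3−eq1 (x²,y² cancel):
  -52.530·x − 11.596·y = -1983.771896
  -100.284·x − 30.774·y = -3464.469750
det = -52.530·-30.774 − -11.596·-100.284 = 453.664956
x = (-1983.771896·-30.774 − -11.596·-3464.469750) / 453.664956 = 46.013263
y = (-52.530·-3464.469750 − -1983.771896·-100.284) / 453.664956 = -37.366750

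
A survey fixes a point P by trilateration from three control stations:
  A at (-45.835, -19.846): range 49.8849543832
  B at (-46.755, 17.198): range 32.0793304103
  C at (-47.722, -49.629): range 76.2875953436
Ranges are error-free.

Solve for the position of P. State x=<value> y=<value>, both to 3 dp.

x=-14.736 y=19.158

eq1: (x + 45.835)² + (y + 19.846)² = 49.8849543832²
eq2: (x + 46.755)² + (y − 17.198)² = 32.0793304103²
eq3: (x + 47.722)² + (y + 49.629)² = 76.2875953436²
eq3−eq1, eq3−eq2 (x²,y² cancel):
  3.774·x + 59.566·y = 1085.572545
  1.934·x + 133.654·y = 2532.088068
det = 3.774·133.654 − 59.566·1.934 = 389.209552
x = (1085.572545·133.654 − 59.566·2532.088068) / 389.209552 = -14.735622
y = (3.774·2532.088068 − 1085.572545·1.934) / 389.209552 = 19.158325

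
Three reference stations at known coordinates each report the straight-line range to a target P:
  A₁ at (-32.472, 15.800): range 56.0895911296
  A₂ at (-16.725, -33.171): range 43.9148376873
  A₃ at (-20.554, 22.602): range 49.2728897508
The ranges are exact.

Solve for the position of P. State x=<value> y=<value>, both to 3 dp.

eq1: (x + 32.472)² + (y − 15.800)² = 56.0895911296²
eq2: (x + 16.725)² + (y + 33.171)² = 43.9148376873²
eq3: (x + 20.554)² + (y − 22.602)² = 49.2728897508²
eq2−eq1, eq2−eq3 (x²,y² cancel):
  -31.494·x + 97.942·y = -1293.499346
  -7.658·x + 111.546·y = -946.028241
det = -31.494·111.546 − 97.942·-7.658 = -2762.989888
x = (-1293.499346·111.546 − 97.942·-946.028241) / -2762.989888 = 18.685837
y = (-31.494·-946.028241 − -1293.499346·-7.658) / -2762.989888 = -7.198215

x=18.686 y=-7.198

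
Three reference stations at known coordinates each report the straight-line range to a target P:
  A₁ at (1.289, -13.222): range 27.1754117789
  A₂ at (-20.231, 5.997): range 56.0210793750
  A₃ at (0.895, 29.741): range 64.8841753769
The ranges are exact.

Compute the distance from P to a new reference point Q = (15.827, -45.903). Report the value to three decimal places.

eq1: (x − 1.289)² + (y + 13.222)² = 27.1754117789²
eq2: (x + 20.231)² + (y − 5.997)² = 56.0210793750²
eq3: (x − 0.895)² + (y − 29.741)² = 64.8841753769²
eq3−eq1, eq3−eq2 (x²,y² cancel):
  0.788·x − 85.926·y = 2762.607908
  -42.252·x − 47.488·y = 631.524144
det = 0.788·-47.488 − -85.926·-42.252 = -3667.965896
x = (2762.607908·-47.488 − -85.926·631.524144) / -3667.965896 = 20.972491
y = (0.788·631.524144 − 2762.607908·-42.252) / -3667.965896 = -31.958681
|P − Q| = √((20.972491 − 15.827)² + (-31.958681 − -45.903)²) = 14.863382

14.863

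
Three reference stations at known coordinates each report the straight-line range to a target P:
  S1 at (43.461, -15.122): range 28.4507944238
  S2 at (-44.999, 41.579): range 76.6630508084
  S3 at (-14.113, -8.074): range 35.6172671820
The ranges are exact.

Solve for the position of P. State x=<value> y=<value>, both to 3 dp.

eq1: (x − 43.461)² + (y + 15.122)² = 28.4507944238²
eq2: (x + 44.999)² + (y − 41.579)² = 76.6630508084²
eq3: (x + 14.113)² + (y + 8.074)² = 35.6172671820²
eq1−eq3, eq1−eq2 (x²,y² cancel):
  -115.148·x + 14.096·y = -2312.309178
  -176.920·x + 113.402·y = -3431.585819
det = -115.148·113.402 − 14.096·-176.920 = -10564.149176
x = (-2312.309178·113.402 − 14.096·-3431.585819) / -10564.149176 = 20.242885
y = (-115.148·-3431.585819 − -2312.309178·-176.920) / -10564.149176 = 1.320835

x=20.243 y=1.321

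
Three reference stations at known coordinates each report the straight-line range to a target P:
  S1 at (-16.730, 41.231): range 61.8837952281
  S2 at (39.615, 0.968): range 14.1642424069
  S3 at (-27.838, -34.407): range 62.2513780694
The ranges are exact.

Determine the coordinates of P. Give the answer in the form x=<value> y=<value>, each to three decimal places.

eq1: (x + 16.730)² + (y − 41.231)² = 61.8837952281²
eq2: (x − 39.615)² + (y − 0.968)² = 14.1642424069²
eq3: (x + 27.838)² + (y + 34.407)² = 62.2513780694²
eq3−eq1, eq3−eq2 (x²,y² cancel):
  22.216·x + 151.276·y = 66.722328
  134.906·x + 70.750·y = 3286.097665
det = 22.216·70.750 − 151.276·134.906 = -18836.258056
x = (66.722328·70.750 − 151.276·3286.097665) / -18836.258056 = 26.140389
y = (22.216·3286.097665 − 66.722328·134.906) / -18836.258056 = -3.397846

x=26.140 y=-3.398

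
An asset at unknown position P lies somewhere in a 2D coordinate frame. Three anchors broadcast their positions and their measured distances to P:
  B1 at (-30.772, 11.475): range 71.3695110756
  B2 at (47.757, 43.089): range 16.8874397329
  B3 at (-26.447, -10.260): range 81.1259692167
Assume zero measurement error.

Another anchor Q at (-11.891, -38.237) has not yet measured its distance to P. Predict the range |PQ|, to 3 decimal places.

95.319

eq1: (x + 30.772)² + (y − 11.475)² = 71.3695110756²
eq2: (x − 47.757)² + (y − 43.089)² = 16.8874397329²
eq3: (x + 26.447)² + (y + 10.260)² = 81.1259692167²
eq3−eq1, eq3−eq2 (x²,y² cancel):
  -8.650·x + 43.470·y = 1761.695970
  148.408·x + 106.698·y = 9628.918822
det = -8.650·106.698 − 43.470·148.408 = -7374.233460
x = (1761.695970·106.698 − 43.470·9628.918822) / -7374.233460 = 31.271001
y = (-8.650·9628.918822 − 1761.695970·148.408) / -7374.233460 = 46.749255
|P − Q| = √((31.271001 − -11.891)² + (46.749255 − -38.237)²) = 95.318529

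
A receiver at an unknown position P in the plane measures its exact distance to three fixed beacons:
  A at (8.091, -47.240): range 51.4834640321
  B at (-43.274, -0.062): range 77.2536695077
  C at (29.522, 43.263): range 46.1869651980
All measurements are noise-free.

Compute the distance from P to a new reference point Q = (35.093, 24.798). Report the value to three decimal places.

27.535

eq1: (x − 8.091)² + (y + 47.240)² = 51.4834640321²
eq2: (x + 43.274)² + (y + 0.062)² = 77.2536695077²
eq3: (x − 29.522)² + (y − 43.263)² = 46.1869651980²
eq2−eq3, eq2−eq1 (x²,y² cancel):
  145.592·x + 86.650·y = 4705.486431
  102.730·x − 94.356·y = 3742.021345
det = 145.592·-94.356 − 86.650·102.730 = -22639.033252
x = (4705.486431·-94.356 − 86.650·3742.021345) / -22639.033252 = 33.934180
y = (145.592·3742.021345 − 4705.486431·102.730) / -22639.033252 = -2.712737
|P − Q| = √((33.934180 − 35.093)² + (-2.712737 − 24.798)²) = 27.535133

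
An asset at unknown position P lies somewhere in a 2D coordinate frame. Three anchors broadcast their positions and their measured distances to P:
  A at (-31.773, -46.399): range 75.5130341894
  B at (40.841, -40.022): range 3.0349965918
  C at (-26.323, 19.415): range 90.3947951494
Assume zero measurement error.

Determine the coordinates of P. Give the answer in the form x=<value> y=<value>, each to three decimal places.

x=43.298 y=-38.240

eq1: (x + 31.773)² + (y + 46.399)² = 75.5130341894²
eq2: (x − 40.841)² + (y + 40.022)² = 3.0349965918²
eq3: (x + 26.323)² + (y − 19.415)² = 90.3947951494²
eq2−eq1, eq2−eq3 (x²,y² cancel):
  -145.228·x − 12.754·y = -5800.364163
  -134.328·x + 118.874·y = -10361.912997
det = -145.228·118.874 − -12.754·-134.328 = -18977.052584
x = (-5800.364163·118.874 − -12.754·-10361.912997) / -18977.052584 = 43.297995
y = (-145.228·-10361.912997 − -5800.364163·-134.328) / -18977.052584 = -38.240321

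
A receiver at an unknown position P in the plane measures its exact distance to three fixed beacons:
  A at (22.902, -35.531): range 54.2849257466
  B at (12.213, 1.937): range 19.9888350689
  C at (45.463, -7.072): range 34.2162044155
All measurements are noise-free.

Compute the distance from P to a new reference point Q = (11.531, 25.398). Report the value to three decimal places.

eq1: (x − 22.902)² + (y + 35.531)² = 54.2849257466²
eq2: (x − 12.213)² + (y − 1.937)² = 19.9888350689²
eq3: (x − 45.463)² + (y + 7.072)² = 34.2162044155²
eq3−eq2, eq3−eq1 (x²,y² cancel):
  -66.500·x + 18.018·y = -1192.793098
  -45.122·x − 56.918·y = -2106.048507
det = -66.500·-56.918 − 18.018·-45.122 = 4598.055196
x = (-1192.793098·-56.918 − 18.018·-2106.048507) / 4598.055196 = 23.018032
y = (-66.500·-2106.048507 − -1192.793098·-45.122) / 4598.055196 = 18.753802
|P − Q| = √((23.018032 − 11.531)² + (18.753802 − 25.398)²) = 13.270164

13.270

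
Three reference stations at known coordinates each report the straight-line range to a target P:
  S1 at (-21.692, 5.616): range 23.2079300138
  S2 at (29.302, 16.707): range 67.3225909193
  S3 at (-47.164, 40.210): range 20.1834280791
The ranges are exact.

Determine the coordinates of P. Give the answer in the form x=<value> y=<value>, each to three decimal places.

eq1: (x + 21.692)² + (y − 5.616)² = 23.2079300138²
eq2: (x − 29.302)² + (y − 16.707)² = 67.3225909193²
eq3: (x + 47.164)² + (y − 40.210)² = 20.1834280791²
eq3−eq2, eq3−eq1 (x²,y² cancel):
  152.932·x − 47.006·y = -6828.516422
  50.944·x − 69.188·y = -3470.441923
det = 152.932·-69.188 − -47.006·50.944 = -8186.385552
x = (-6828.516422·-69.188 − -47.006·-3470.441923) / -8186.385552 = -37.784661
y = (152.932·-3470.441923 − -6828.516422·50.944) / -8186.385552 = 22.338269

x=-37.785 y=22.338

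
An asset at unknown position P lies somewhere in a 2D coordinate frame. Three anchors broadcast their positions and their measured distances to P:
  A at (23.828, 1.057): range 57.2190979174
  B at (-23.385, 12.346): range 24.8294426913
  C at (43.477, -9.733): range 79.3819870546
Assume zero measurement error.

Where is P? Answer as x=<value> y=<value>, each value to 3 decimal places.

eq1: (x − 23.828)² + (y − 1.057)² = 57.2190979174²
eq2: (x + 23.385)² + (y − 12.346)² = 24.8294426913²
eq3: (x − 43.477)² + (y + 9.733)² = 79.3819870546²
eq3−eq2, eq3−eq1 (x²,y² cancel):
  -133.724·x + 44.158·y = 4399.299767
  -39.298·x + 21.580·y = 1611.384717
det = -133.724·21.580 − 44.158·-39.298 = -1150.442836
x = (4399.299767·21.580 − 44.158·1611.384717) / -1150.442836 = -20.671486
y = (-133.724·1611.384717 − 4399.299767·-39.298) / -1150.442836 = 37.026723

x=-20.671 y=37.027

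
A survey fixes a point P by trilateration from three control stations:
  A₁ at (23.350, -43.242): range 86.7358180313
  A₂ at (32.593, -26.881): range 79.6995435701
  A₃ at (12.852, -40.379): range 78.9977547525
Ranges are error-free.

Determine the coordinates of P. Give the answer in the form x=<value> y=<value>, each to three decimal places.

x=-23.456 y=29.781

eq1: (x − 23.350)² + (y + 43.242)² = 86.7358180313²
eq2: (x − 32.593)² + (y + 26.881)² = 79.6995435701²
eq3: (x − 12.852)² + (y + 40.379)² = 78.9977547525²
eq3−eq1, eq3−eq2 (x²,y² cancel):
  20.996·x − 5.726·y = -663.001355
  39.482·x + 26.996·y = -122.117724
det = 20.996·26.996 − -5.726·39.482 = 792.881948
x = (-663.001355·26.996 − -5.726·-122.117724) / 792.881948 = -23.455737
y = (20.996·-122.117724 − -663.001355·39.482) / 792.881948 = 29.780771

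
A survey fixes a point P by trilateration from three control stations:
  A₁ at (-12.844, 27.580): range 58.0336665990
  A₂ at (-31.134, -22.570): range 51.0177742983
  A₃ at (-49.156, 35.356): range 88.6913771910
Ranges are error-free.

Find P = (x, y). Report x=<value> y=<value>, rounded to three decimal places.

eq1: (x + 12.844)² + (y − 27.580)² = 58.0336665990²
eq2: (x + 31.134)² + (y + 22.570)² = 51.0177742983²
eq3: (x + 49.156)² + (y − 35.356)² = 88.6913771910²
eq2−eq3, eq2−eq1 (x²,y² cancel):
  -36.044·x + 115.852·y = -3075.718878
  36.580·x + 100.300·y = -1318.199285
det = -36.044·100.300 − 115.852·36.580 = -7853.079360
x = (-3075.718878·100.300 − 115.852·-1318.199285) / -7853.079360 = 19.836624
y = (-36.044·-1318.199285 − -3075.718878·36.580) / -7853.079360 = -20.377098

x=19.837 y=-20.377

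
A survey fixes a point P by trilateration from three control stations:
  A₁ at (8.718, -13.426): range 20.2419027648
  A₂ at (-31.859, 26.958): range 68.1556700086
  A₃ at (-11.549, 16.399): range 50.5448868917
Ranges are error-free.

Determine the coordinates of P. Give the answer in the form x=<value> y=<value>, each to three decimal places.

x=1.647 y=-32.393

eq1: (x − 8.718)² + (y + 13.426)² = 20.2419027648²
eq2: (x + 31.859)² + (y − 26.958)² = 68.1556700086²
eq3: (x + 11.549)² + (y − 16.399)² = 50.5448868917²
eq1−eq2, eq1−eq3 (x²,y² cancel):
  -81.154·x + 80.768·y = -2749.992082
  -40.534·x + 59.650·y = -1999.005361
det = -81.154·59.650 − 80.768·-40.534 = -1566.985988
x = (-2749.992082·59.650 − 80.768·-1999.005361) / -1566.985988 = 1.647343
y = (-81.154·-1999.005361 − -2749.992082·-40.534) / -1566.985988 = -32.392824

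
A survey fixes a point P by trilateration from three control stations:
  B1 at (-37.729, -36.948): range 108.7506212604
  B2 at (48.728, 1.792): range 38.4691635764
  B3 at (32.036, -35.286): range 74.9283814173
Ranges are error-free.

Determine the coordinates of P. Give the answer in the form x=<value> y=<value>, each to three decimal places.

eq1: (x + 37.729)² + (y + 36.948)² = 108.7506212604²
eq2: (x − 48.728)² + (y − 1.792)² = 38.4691635764²
eq3: (x − 32.036)² + (y + 35.286)² = 74.9283814173²
eq2−eq1, eq2−eq3 (x²,y² cancel):
  -172.914·x − 77.480·y = -9935.818181
  -33.384·x − 74.156·y = -4240.607952
det = -172.914·-74.156 − -77.480·-33.384 = 10236.018264
x = (-9935.818181·-74.156 − -77.480·-4240.607952) / 10236.018264 = 39.882523
y = (-172.914·-4240.607952 − -9935.818181·-33.384) / 10236.018264 = 39.230404

x=39.883 y=39.230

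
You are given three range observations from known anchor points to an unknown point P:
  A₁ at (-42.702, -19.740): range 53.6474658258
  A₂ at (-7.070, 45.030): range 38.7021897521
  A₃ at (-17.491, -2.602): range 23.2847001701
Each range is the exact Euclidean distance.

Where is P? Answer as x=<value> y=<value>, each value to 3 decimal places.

eq1: (x + 42.702)² + (y + 19.740)² = 53.6474658258²
eq2: (x + 7.070)² + (y − 45.030)² = 38.7021897521²
eq3: (x + 17.491)² + (y + 2.602)² = 23.2847001701²
eq1−eq2, eq1−eq3 (x²,y² cancel):
  71.264·x + 129.540·y = 1244.748494
  50.422·x + 34.276·y = 435.450409
det = 71.264·34.276 − 129.540·50.422 = -4089.021016
x = (1244.748494·34.276 − 129.540·435.450409) / -4089.021016 = 3.361011
y = (71.264·435.450409 − 1244.748494·50.422) / -4089.021016 = 7.759992

x=3.361 y=7.760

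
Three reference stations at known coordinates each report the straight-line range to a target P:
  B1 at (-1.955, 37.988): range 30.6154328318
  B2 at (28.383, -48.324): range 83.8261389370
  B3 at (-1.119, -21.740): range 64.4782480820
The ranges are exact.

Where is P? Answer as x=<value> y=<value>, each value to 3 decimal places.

x=28.559 y=35.502

eq1: (x + 1.955)² + (y − 37.988)² = 30.6154328318²
eq2: (x − 28.383)² + (y + 48.324)² = 83.8261389370²
eq3: (x + 1.119)² + (y + 21.740)² = 64.4782480820²
eq2−eq3, eq2−eq1 (x²,y² cancel):
  -59.004·x + 53.168·y = 202.453189
  -60.676·x + 172.624·y = 4395.623346
det = -59.004·172.624 − 53.168·-60.676 = -6959.484928
x = (202.453189·172.624 − 53.168·4395.623346) / -6959.484928 = 28.559329
y = (-59.004·4395.623346 − 202.453189·-60.676) / -6959.484928 = 35.501953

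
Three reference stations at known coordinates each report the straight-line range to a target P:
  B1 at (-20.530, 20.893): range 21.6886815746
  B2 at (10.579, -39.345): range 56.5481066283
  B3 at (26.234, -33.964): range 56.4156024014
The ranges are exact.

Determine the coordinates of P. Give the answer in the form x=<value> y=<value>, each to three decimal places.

eq1: (x + 20.530)² + (y − 20.893)² = 21.6886815746²
eq2: (x − 10.579)² + (y + 39.345)² = 56.5481066283²
eq3: (x − 26.234)² + (y + 33.964)² = 56.4156024014²
eq1−eq2, eq1−eq3 (x²,y² cancel):
  62.218·x − 120.476·y = -1925.343538
  93.528·x − 109.714·y = -1728.543583
det = 62.218·-109.714 − -120.476·93.528 = 4441.693676
x = (-1925.343538·-109.714 − -120.476·-1728.543583) / 4441.693676 = 0.672969
y = (62.218·-1728.543583 − -1925.343538·93.528) / 4441.693676 = 16.328682

x=0.673 y=16.329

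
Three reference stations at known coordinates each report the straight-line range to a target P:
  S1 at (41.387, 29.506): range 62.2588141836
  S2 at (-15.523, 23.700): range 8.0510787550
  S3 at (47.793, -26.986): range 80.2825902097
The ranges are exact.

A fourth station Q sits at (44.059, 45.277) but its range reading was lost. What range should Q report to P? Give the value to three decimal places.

69.719

eq1: (x − 41.387)² + (y − 29.506)² = 62.2588141836²
eq2: (x + 15.523)² + (y − 23.700)² = 8.0510787550²
eq3: (x − 47.793)² + (y + 26.986)² = 80.2825902097²
eq1−eq2, eq1−eq3 (x²,y² cancel):
  -113.820·x − 11.612·y = 2030.505798
  12.812·x − 112.984·y = -2140.207107
det = -113.820·-112.984 − -11.612·12.812 = 13008.611824
x = (2030.505798·-112.984 − -11.612·-2140.207107) / 13008.611824 = -19.546033
y = (-113.820·-2140.207107 − 2030.505798·12.812) / 13008.611824 = 16.726115
|P − Q| = √((-19.546033 − 44.059)² + (16.726115 − 45.277)²) = 69.719102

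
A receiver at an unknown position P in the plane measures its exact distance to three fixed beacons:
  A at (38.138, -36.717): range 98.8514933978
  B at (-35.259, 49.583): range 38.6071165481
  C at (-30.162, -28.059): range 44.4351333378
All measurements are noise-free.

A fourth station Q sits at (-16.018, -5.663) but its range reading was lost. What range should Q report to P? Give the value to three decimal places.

eq1: (x − 38.138)² + (y + 36.717)² = 98.8514933978²
eq2: (x + 35.259)² + (y − 49.583)² = 38.6071165481²
eq3: (x + 30.162)² + (y + 28.059)² = 44.4351333378²
eq3−eq1, eq3−eq2 (x²,y² cancel):
  136.600·x − 17.316·y = -6691.545264
  -10.194·x + 155.284·y = 2488.588872
det = 136.600·155.284 − -17.316·-10.194 = 21035.275096
x = (-6691.545264·155.284 − -17.316·2488.588872) / 21035.275096 = -47.348918
y = (136.600·2488.588872 − -6691.545264·-10.194) / 21035.275096 = 12.917712
|P − Q| = √((-47.348918 − -16.018)² + (12.917712 − -5.663)²) = 36.426217

36.426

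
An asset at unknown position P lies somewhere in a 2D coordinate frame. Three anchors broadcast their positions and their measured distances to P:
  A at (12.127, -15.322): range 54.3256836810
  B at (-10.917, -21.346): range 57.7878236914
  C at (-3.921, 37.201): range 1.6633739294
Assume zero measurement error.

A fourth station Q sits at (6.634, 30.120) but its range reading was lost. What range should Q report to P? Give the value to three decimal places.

13.303

eq1: (x − 12.127)² + (y + 15.322)² = 54.3256836810²
eq2: (x + 10.917)² + (y + 21.346)² = 57.7878236914²
eq3: (x + 3.921)² + (y − 37.201)² = 1.6633739294²
eq1−eq3, eq1−eq2 (x²,y² cancel):
  -32.096·x + 105.046·y = 3965.973924
  -46.088·x − 12.048·y = -195.147868
det = -32.096·-12.048 − 105.046·-46.088 = 5228.052656
x = (3965.973924·-12.048 − 105.046·-195.147868) / 5228.052656 = -5.218492
y = (-32.096·-195.147868 − 3965.973924·-46.088) / 5228.052656 = 36.160170
|P − Q| = √((-5.218492 − 6.634)² + (36.160170 − 30.120)²) = 13.302827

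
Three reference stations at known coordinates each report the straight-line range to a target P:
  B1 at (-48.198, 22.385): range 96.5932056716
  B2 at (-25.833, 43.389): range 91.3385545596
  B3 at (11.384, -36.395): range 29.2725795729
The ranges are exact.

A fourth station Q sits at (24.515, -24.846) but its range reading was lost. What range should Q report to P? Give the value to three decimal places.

eq1: (x + 48.198)² + (y − 22.385)² = 96.5932056716²
eq2: (x + 25.833)² + (y − 43.389)² = 91.3385545596²
eq3: (x − 11.384)² + (y + 36.395)² = 29.2725795729²
eq1−eq3, eq1−eq2 (x²,y² cancel):
  119.164·x − 117.560·y = 7103.419519
  44.730·x + 42.008·y = 713.329614
det = 119.164·42.008 − -117.560·44.730 = 10264.300112
x = (7103.419519·42.008 − -117.560·713.329614) / 10264.300112 = 37.241650
y = (119.164·713.329614 − 7103.419519·44.730) / 10264.300112 = -22.674000
|P − Q| = √((37.241650 − 24.515)² + (-22.674000 − -24.846)²) = 12.910663

12.911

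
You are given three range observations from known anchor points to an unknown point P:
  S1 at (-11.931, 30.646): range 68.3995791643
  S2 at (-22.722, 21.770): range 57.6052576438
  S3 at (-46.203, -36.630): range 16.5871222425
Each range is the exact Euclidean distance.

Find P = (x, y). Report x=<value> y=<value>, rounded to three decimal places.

x=-29.660 y=-35.416

eq1: (x + 11.931)² + (y − 30.646)² = 68.3995791643²
eq2: (x + 22.722)² + (y − 21.770)² = 57.6052576438²
eq3: (x + 46.203)² + (y + 36.630)² = 16.5871222425²
eq3−eq2, eq3−eq1 (x²,y² cancel):
  46.962·x + 116.800·y = -5529.485009
  68.544·x + 134.552·y = -6798.317838
det = 46.962·134.552 − 116.800·68.544 = -1687.108176
x = (-5529.485009·134.552 − 116.800·-6798.317838) / -1687.108176 = -29.660372
y = (46.962·-6798.317838 − -5529.485009·68.544) / -1687.108176 = -35.415878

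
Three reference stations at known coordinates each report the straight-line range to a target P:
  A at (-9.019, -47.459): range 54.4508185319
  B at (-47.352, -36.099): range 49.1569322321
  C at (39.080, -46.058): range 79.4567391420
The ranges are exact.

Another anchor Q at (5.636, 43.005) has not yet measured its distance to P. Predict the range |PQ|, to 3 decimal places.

eq1: (x + 9.019)² + (y + 47.459)² = 54.4508185319²
eq2: (x + 47.352)² + (y + 36.099)² = 49.1569322321²
eq3: (x − 39.080)² + (y + 46.058)² = 79.4567391420²
eq3−eq2, eq3−eq1 (x²,y² cancel):
  -172.864·x + 19.918·y = 3793.733350
  -96.198·x − 2.802·y = 2033.595034
det = -172.864·-2.802 − 19.918·-96.198 = 2400.436692
x = (3793.733350·-2.802 − 19.918·2033.595034) / 2400.436692 = -21.302452
y = (-172.864·2033.595034 − 3793.733350·-96.198) / 2400.436692 = 5.588229
|P − Q| = √((-21.302452 − 5.636)² + (5.588229 − 43.005)²) = 46.105260

46.105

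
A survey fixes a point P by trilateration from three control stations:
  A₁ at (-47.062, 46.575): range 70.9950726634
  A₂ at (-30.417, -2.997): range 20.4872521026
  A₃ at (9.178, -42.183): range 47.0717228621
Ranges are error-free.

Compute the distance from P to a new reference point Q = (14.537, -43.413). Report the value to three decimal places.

eq1: (x + 47.062)² + (y − 46.575)² = 70.9950726634²
eq2: (x + 30.417)² + (y + 2.997)² = 20.4872521026²
eq3: (x − 9.178)² + (y + 42.183)² = 47.0717228621²
eq2−eq1, eq2−eq3 (x²,y² cancel):
  -33.290·x + 99.144·y = -1170.686273
  79.190·x − 78.372·y = -866.554319
det = -33.290·-78.372 − 99.144·79.190 = -5242.209480
x = (-1170.686273·-78.372 − 99.144·-866.554319) / -5242.209480 = -33.890802
y = (-33.290·-866.554319 − -1170.686273·79.190) / -5242.209480 = -23.187597
|P − Q| = √((-33.890802 − 14.537)² + (-23.187597 − -43.413)²) = 52.481606

52.482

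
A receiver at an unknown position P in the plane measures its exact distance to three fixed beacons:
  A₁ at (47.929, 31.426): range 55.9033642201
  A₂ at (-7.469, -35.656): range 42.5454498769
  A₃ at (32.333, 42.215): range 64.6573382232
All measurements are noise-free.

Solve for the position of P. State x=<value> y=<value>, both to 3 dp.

eq1: (x − 47.929)² + (y − 31.426)² = 55.9033642201²
eq2: (x + 7.469)² + (y + 35.656)² = 42.5454498769²
eq3: (x − 32.333)² + (y − 42.215)² = 64.6573382232²
eq2−eq3, eq2−eq1 (x²,y² cancel):
  79.604·x + 155.742·y = -870.063264
  110.796·x + 134.164·y = 642.575394
det = 79.604·134.164 − 155.742·110.796 = -6575.599576
x = (-870.063264·134.164 − 155.742·642.575394) / -6575.599576 = 32.971464
y = (79.604·642.575394 − -870.063264·110.796) / -6575.599576 = -22.439186

x=32.971 y=-22.439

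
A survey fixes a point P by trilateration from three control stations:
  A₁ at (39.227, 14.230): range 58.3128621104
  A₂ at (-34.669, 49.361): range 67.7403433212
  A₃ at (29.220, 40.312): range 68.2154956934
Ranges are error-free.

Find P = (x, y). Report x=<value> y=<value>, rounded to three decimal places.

eq1: (x − 39.227)² + (y − 14.230)² = 58.3128621104²
eq2: (x + 34.669)² + (y − 49.361)² = 67.7403433212²
eq3: (x − 29.220)² + (y − 40.312)² = 68.2154956934²
eq3−eq1, eq3−eq2 (x²,y² cancel):
  20.014·x − 52.164·y = 515.348650
  -127.778·x + 18.098·y = 1224.181877
det = 20.014·18.098 − -52.164·-127.778 = -6303.198220
x = (515.348650·18.098 − -52.164·1224.181877) / -6303.198220 = -11.610773
y = (20.014·1224.181877 − 515.348650·-127.778) / -6303.198220 = -14.334151

x=-11.611 y=-14.334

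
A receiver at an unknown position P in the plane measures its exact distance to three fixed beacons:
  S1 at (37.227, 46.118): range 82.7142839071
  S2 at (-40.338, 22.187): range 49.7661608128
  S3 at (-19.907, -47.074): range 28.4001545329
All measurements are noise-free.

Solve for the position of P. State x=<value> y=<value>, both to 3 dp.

eq1: (x − 37.227)² + (y − 46.118)² = 82.7142839071²
eq2: (x + 40.338)² + (y − 22.187)² = 49.7661608128²
eq3: (x + 19.907)² + (y + 47.074)² = 28.4001545329²
eq2−eq1, eq2−eq3 (x²,y² cancel):
  155.130·x + 47.862·y = -2971.679760
  40.862·x − 138.522·y = 2162.934897
det = 155.130·-138.522 − 47.862·40.862 = -23444.654904
x = (-2971.679760·-138.522 − 47.862·2162.934897) / -23444.654904 = -13.142468
y = (155.130·2162.934897 − -2971.679760·40.862) / -23444.654904 = -19.491218

x=-13.142 y=-19.491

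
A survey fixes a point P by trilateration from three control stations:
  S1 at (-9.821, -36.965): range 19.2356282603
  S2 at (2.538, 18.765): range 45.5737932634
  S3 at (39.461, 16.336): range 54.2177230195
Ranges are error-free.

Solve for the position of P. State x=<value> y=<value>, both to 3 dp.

eq1: (x + 9.821)² + (y + 36.965)² = 19.2356282603²
eq2: (x − 2.538)² + (y − 18.765)² = 45.5737932634²
eq3: (x − 39.461)² + (y − 16.336)² = 54.2177230195²
eq3−eq1, eq3−eq2 (x²,y² cancel):
  -98.564·x − 106.602·y = 2208.379944
  -73.846·x + 4.858·y = -602.877891
det = -98.564·4.858 − -106.602·-73.846 = -8350.955204
x = (2208.379944·4.858 − -106.602·-602.877891) / -8350.955204 = 6.411204
y = (-98.564·-602.877891 − 2208.379944·-73.846) / -8350.955204 = -26.643908

x=6.411 y=-26.644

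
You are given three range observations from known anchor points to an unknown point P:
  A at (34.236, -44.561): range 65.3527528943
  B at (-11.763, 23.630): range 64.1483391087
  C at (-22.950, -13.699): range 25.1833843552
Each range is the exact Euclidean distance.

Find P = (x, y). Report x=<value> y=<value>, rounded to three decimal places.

x=-30.750 y=-37.644

eq1: (x − 34.236)² + (y + 44.561)² = 65.3527528943²
eq2: (x + 11.763)² + (y − 23.630)² = 64.1483391087²
eq3: (x + 22.950)² + (y + 13.699)² = 25.1833843552²
eq1−eq3, eq1−eq2 (x²,y² cancel):
  -114.372·x + 61.724·y = 1193.358147
  -91.998·x + 136.382·y = -2305.068448
det = -114.372·136.382 − 61.724·-91.998 = -9919.797552
x = (1193.358147·136.382 − 61.724·-2305.068448) / -9919.797552 = -30.749682
y = (-114.372·-2305.068448 − 1193.358147·-91.998) / -9919.797552 = -37.644100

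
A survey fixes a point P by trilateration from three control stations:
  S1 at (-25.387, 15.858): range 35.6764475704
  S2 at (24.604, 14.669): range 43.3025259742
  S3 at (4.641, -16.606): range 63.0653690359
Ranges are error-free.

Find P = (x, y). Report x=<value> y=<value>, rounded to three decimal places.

x=-5.694 y=45.607

eq1: (x + 25.387)² + (y − 15.858)² = 35.6764475704²
eq2: (x − 24.604)² + (y − 14.669)² = 43.3025259742²
eq3: (x − 4.641)² + (y + 16.606)² = 63.0653690359²
eq1−eq2, eq1−eq3 (x²,y² cancel):
  99.982·x − 2.378·y = -677.739400
  60.056·x − 64.928·y = -3303.109676
det = 99.982·-64.928 − -2.378·60.056 = -6348.818128
x = (-677.739400·-64.928 − -2.378·-3303.109676) / -6348.818128 = -5.693890
y = (99.982·-3303.109676 − -677.739400·60.056) / -6348.818128 = 45.606787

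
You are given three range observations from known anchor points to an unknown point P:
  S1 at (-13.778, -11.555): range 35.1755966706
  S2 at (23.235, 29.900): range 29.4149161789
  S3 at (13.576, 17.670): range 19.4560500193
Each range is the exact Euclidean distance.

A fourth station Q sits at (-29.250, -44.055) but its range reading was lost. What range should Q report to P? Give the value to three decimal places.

70.817

eq1: (x + 13.778)² + (y + 11.555)² = 35.1755966706²
eq2: (x − 23.235)² + (y − 29.900)² = 29.4149161789²
eq3: (x − 13.576)² + (y − 17.670)² = 19.4560500193²
eq3−eq2, eq3−eq1 (x²,y² cancel):
  19.318·x + 24.460·y = 450.639138
  -54.708·x − 58.450·y = -1031.970086
det = 19.318·-58.450 − 24.460·-54.708 = 209.020580
x = (450.639138·-58.450 − 24.460·-1031.970086) / 209.020580 = -5.252446
y = (19.318·-1031.970086 − 450.639138·-54.708) / 209.020580 = 22.571786
|P − Q| = √((-5.252446 − -29.250)² + (22.571786 − -44.055)²) = 70.816744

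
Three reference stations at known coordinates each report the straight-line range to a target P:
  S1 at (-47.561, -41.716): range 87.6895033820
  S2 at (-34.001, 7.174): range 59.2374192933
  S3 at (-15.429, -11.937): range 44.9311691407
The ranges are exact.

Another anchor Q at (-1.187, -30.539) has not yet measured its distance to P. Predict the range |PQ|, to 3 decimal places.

46.046

eq1: (x + 47.561)² + (y + 41.716)² = 87.6895033820²
eq2: (x + 34.001)² + (y − 7.174)² = 59.2374192933²
eq3: (x + 15.429)² + (y + 11.937)² = 44.9311691407²
eq3−eq2, eq3−eq1 (x²,y² cancel):
  -37.144·x + 38.222·y = -663.273617
  -64.264·x − 59.558·y = -2048.911676
det = -37.144·-59.558 − 38.222·-64.264 = 4668.520960
x = (-663.273617·-59.558 − 38.222·-2048.911676) / 4668.520960 = 25.236419
y = (-37.144·-2048.911676 − -663.273617·-64.264) / 4668.520960 = 7.171470
|P − Q| = √((25.236419 − -1.187)² + (7.171470 − -30.539)²) = 46.046462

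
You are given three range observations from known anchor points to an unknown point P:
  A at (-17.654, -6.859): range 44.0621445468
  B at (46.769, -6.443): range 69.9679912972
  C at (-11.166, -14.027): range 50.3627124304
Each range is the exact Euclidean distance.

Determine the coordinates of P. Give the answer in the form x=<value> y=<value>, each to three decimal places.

eq1: (x + 17.654)² + (y + 6.859)² = 44.0621445468²
eq2: (x − 46.769)² + (y + 6.443)² = 69.9679912972²
eq3: (x + 11.166)² + (y + 14.027)² = 50.3627124304²
eq2−eq1, eq2−eq3 (x²,y² cancel):
  -128.846·x − 0.832·y = 1083.905211
  -115.870·x − 15.168·y = 451.701678
det = -128.846·-15.168 − -0.832·-115.870 = 1857.932288
x = (1083.905211·-15.168 − -0.832·451.701678) / 1857.932288 = -8.646633
y = (-128.846·451.701678 − 1083.905211·-115.870) / 1857.932288 = 36.272658

x=-8.647 y=36.273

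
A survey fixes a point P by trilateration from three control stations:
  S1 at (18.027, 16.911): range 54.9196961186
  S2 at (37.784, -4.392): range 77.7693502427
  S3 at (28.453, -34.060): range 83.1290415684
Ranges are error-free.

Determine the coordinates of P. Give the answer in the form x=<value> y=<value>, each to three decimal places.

eq1: (x − 18.027)² + (y − 16.911)² = 54.9196961186²
eq2: (x − 37.784)² + (y + 4.392)² = 77.7693502427²
eq3: (x − 28.453)² + (y + 34.060)² = 83.1290415684²
eq3−eq1, eq3−eq2 (x²,y² cancel):
  -20.852·x + 101.942·y = 2535.562371
  18.662·x + 59.336·y = 339.629226
det = -20.852·59.336 − 101.942·18.662 = -3139.715876
x = (2535.562371·59.336 − 101.942·339.629226) / -3139.715876 = -36.891124
y = (-20.852·339.629226 − 2535.562371·18.662) / -3139.715876 = 17.326604

x=-36.891 y=17.327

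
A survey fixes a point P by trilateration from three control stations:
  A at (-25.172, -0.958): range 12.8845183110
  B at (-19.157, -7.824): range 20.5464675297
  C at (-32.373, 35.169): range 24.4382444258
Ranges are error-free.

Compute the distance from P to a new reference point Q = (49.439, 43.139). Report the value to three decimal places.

eq1: (x + 25.172)² + (y + 0.958)² = 12.8845183110²
eq2: (x + 19.157)² + (y + 7.824)² = 20.5464675297²
eq3: (x + 32.373)² + (y − 35.169)² = 24.4382444258²
eq3−eq1, eq3−eq2 (x²,y² cancel):
  14.402·x − 72.254·y = -1219.105363
  26.432·x − 85.986·y = -1681.593602
det = 14.402·-85.986 − -72.254·26.432 = 671.447356
x = (-1219.105363·-85.986 − -72.254·-1681.593602) / 671.447356 = -24.835708
y = (14.402·-1681.593602 − -1219.105363·26.432) / 671.447356 = 11.922129
|P − Q| = √((-24.835708 − 49.439)² + (11.922129 − 43.139)²) = 80.568141

80.568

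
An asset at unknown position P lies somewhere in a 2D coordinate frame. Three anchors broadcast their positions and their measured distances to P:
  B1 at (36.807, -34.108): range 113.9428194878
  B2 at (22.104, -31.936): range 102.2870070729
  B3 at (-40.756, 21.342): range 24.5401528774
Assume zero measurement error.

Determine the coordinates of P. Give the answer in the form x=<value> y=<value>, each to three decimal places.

x=-44.642 y=45.572

eq1: (x − 36.807)² + (y + 34.108)² = 113.9428194878²
eq2: (x − 22.104)² + (y + 31.936)² = 102.2870070729²
eq3: (x + 40.756)² + (y − 21.342)² = 24.5401528774²
eq2−eq1, eq2−eq3 (x²,y² cancel):
  29.406·x − 4.344·y = -1510.718296
  -125.720·x + 106.556·y = 10468.450301
det = 29.406·106.556 − -4.344·-125.720 = 2587.258056
x = (-1510.718296·106.556 − -4.344·10468.450301) / 2587.258056 = -44.642300
y = (29.406·10468.450301 − -1510.718296·-125.720) / 2587.258056 = 45.572472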